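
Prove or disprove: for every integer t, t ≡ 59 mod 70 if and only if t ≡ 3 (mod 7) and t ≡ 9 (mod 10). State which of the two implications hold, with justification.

Both implications hold.

[⇒] Suppose t ≡ 59 (mod 70); write t = 70j + 59. Since 7 ∣ 70, reducing mod 7 gives t ≡ 59 ≡ 3 (mod 7); since 10 ∣ 70, reducing mod 10 gives t ≡ 59 ≡ 9 (mod 10).

[⇐] Conversely, if t ≡ 3 (mod 7) and t ≡ 9 (mod 10), then by the Chinese remainder theorem t ≡ 59 (mod 70). This is exactly t ≡ 59 (mod 70).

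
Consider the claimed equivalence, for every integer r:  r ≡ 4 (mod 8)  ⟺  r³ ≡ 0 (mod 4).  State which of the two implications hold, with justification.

Only the forward direction holds.

(→) Suppose r ≡ 4 (mod 8). Then r³ ≡ 4³ = 64 (mod 8), and since 4 ∣ 8, also r³ ≡ 0 (mod 4).

(←) This fails: take r = 0. Then 0³ = 0 ≡ 0 (mod 4), yet 0 ≡ 0 (mod 8), not 4.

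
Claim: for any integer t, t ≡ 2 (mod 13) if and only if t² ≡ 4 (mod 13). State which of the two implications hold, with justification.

(⇒) Suppose t ≡ 2 (mod 13). Write t = 13j + 2. Then (13j + 2)² = 169j² + 52j + 4 = 13(13j² + 4j) + 4, so t² ≡ 4 (mod 13).

(⇐) This fails: take t = 11. Then 11² = 121 ≡ 4 (mod 13), yet 11 ≡ 11 (mod 13), not 2.

Only the forward implication holds.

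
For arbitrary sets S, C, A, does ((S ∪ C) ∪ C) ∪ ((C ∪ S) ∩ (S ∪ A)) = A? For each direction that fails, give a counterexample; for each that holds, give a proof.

Neither inclusion holds.

(⟹) This inclusion fails. Take S = {1}, C = ∅, A = ∅; then 1 ∈ ((S ∪ C) ∪ C) ∪ ((C ∪ S) ∩ (S ∪ A)) but 1 ∉ A.

(⟸) This inclusion fails. Take S = ∅, C = ∅, A = {1}; then 1 ∈ A but 1 ∉ ((S ∪ C) ∪ C) ∪ ((C ∪ S) ∩ (S ∪ A)).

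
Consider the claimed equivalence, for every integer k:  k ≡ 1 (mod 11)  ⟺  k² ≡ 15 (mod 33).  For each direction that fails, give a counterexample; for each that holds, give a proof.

Neither direction holds.

(⇒) This fails: take k = 1. Then 1 ≡ 1 (mod 11), but 1² = 1 ≡ 1 (mod 33), not 15.

(⇐) This fails: take k = 9. Then 9² = 81 ≡ 15 (mod 33), yet 9 ≡ 9 (mod 11), not 1.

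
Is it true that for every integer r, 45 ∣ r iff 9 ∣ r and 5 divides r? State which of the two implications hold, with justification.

Equivalent; both directions hold.

(⇒) If 45 ∣ r, write r = 45q. Since 45 = 5·9, r = 9·(5q), so 9 ∣ r; and since 45 = 9·5, r = 5·(9q), so 5 ∣ r.

(⇐) Suppose 9 ∣ r and 5 ∣ r. Any common multiple of 9 and 5 is a multiple of their lcm; here gcd(9, 5) = 1, so lcm(9, 5) = 9·5 = 45, so 45 ∣ r.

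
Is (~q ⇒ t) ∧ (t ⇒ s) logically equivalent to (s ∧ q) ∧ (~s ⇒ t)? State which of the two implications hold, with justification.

The forward direction fails; the converse holds.

(⇒) This fails. Under q = T, t = F, s = F, the left side is true but the right side is false.

(⇐) Assume the antecedent. If q is true, the antecedent forces (q = T, t = F, s = T) or (q = T, t = T, s = T), and (~q ⇒ t) ∧ (t ⇒ s) holds there. If q is false, the antecedent cannot hold. Either way (~q ⇒ t) ∧ (t ⇒ s) holds.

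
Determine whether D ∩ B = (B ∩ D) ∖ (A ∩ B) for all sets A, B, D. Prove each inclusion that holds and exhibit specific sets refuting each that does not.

(⊆) fails; (⊇) holds.

(⟹) This inclusion fails. Take A = {1}, B = {1}, D = {1}; then 1 ∈ D ∩ B but 1 ∉ (B ∩ D) ∖ (A ∩ B).

(⟸) Let x ∈ (B ∩ D) ∖ (A ∩ B). Then x ∈ B ∩ D and x ∉ A, from which x ∈ D ∩ B.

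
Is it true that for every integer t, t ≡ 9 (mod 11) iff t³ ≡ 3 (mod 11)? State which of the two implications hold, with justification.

Both implications hold.

(⟹) Suppose t ≡ 9 (mod 11). Write t = 11j + 9. Then (11j + 9)³ = 1331j³ + 3267j² + 2673j + 729 = 11(121j³ + 297j² + 243j + 66) + 3, so t³ ≡ 3 (mod 11).

(⟸) For the converse, argue contrapositively. If t ≢ 9 (mod 11), then t is congruent to one of 0, 1, 2, 3, 4, 5, 6, 7, 8, 10 modulo 11, and these give t³ ≡ 0, 1, 8, 5, 9, 4, 7, 2, 6, 10 respectively — never 3.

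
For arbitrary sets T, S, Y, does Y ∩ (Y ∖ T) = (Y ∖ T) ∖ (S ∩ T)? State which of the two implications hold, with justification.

Forward inclusion. Let x ∈ Y ∩ (Y ∖ T). Then either x ∈ Y and x ∉ T, S; or x ∈ S ∩ Y and x ∉ T. In each case x ∈ (Y ∖ T) ∖ (S ∩ T), so Y ∩ (Y ∖ T) ⊆ (Y ∖ T) ∖ (S ∩ T).

Reverse inclusion. Let x ∈ (Y ∖ T) ∖ (S ∩ T). Then either x ∈ Y and x ∉ T, S; or x ∈ S ∩ Y and x ∉ T. In each case x ∈ Y ∩ (Y ∖ T), so (Y ∖ T) ∖ (S ∩ T) ⊆ Y ∩ (Y ∖ T).

Both inclusions hold; the sets are equal.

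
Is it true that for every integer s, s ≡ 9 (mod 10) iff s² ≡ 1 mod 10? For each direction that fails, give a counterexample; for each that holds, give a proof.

(⟸) This fails: take s = 1. Then 1² = 1 ≡ 1 (mod 10), yet 1 ≡ 1 (mod 10), not 9.

(⟹) Suppose s ≡ 9 (mod 10). Write s = 10j + 9. Then (10j + 9)² = 100j² + 180j + 81 = 10(10j² + 18j + 8) + 1, so s² ≡ 1 (mod 10).

The forward direction holds; the converse fails.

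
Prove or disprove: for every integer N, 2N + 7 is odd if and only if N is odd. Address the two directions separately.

Only the converse holds.

(⇒) This fails: take N = 6. Then 2N + 7 = 19, which is odd, yet N = 6 is even, not odd.

(⇐) Suppose N is odd. Since 2 is even, 2N is even for every N, so 2N + 7 has the same parity as 7, which is odd. Hence 2N + 7 is odd.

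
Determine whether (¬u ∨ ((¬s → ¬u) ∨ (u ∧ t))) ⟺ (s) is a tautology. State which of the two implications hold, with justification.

[⇒] This fails. Under u = F, t = F, s = F, the left side is true but the right side is false.

[⇐] Assume the antecedent. If u is true, the antecedent forces (u = T, t = F, s = T) or (u = T, t = T, s = T), and ¬u ∨ ((¬s → ¬u) ∨ (u ∧ t)) holds there. If u is false, ¬u ∨ ((¬s → ¬u) ∨ (u ∧ t)) reduces to true regardless of the other variables. Either way ¬u ∨ ((¬s → ¬u) ∨ (u ∧ t)) holds.

The forward direction fails; the converse holds.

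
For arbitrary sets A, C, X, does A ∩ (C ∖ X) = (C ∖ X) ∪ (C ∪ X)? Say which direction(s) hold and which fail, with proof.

Forward inclusion. Let x ∈ A ∩ (C ∖ X). Then x ∈ A ∩ C and x ∉ X, from which x ∈ (C ∖ X) ∪ (C ∪ X).

Reverse inclusion. This inclusion fails. Take A = ∅, C = {1}, X = ∅; then 1 ∈ (C ∖ X) ∪ (C ∪ X) but 1 ∉ A ∩ (C ∖ X).

The sets are not equal: only the forward inclusion holds.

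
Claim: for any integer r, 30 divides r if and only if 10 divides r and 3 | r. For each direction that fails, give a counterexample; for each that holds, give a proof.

Both directions hold.

(⟸) Suppose 10 ∣ r and 3 ∣ r. Any common multiple of 10 and 3 is a multiple of their lcm; here gcd(10, 3) = 1, so lcm(10, 3) = 10·3 = 30, so 30 ∣ r.

(⟹) If 30 ∣ r, write r = 30q. Since 30 = 3·10, r = 10·(3q), so 10 ∣ r; and since 30 = 10·3, r = 3·(10q), so 3 ∣ r.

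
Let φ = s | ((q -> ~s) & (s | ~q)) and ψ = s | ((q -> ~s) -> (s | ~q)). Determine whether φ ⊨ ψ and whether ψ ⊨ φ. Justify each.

The biconditional holds.

[⇐] Assume the antecedent. If s is true, s | ((q -> ~s) & (s | ~q)) reduces to true regardless of the other variables. If s is false, the antecedent forces (s = F, q = F), and s | ((q -> ~s) & (s | ~q)) holds there. Either way s | ((q -> ~s) & (s | ~q)) holds.

[⇒] Assume the antecedent. If s is true, s | ((q -> ~s) -> (s | ~q)) reduces to true regardless of the other variables. If s is false, the antecedent forces (s = F, q = F), and s | ((q -> ~s) -> (s | ~q)) holds there. Either way s | ((q -> ~s) -> (s | ~q)) holds.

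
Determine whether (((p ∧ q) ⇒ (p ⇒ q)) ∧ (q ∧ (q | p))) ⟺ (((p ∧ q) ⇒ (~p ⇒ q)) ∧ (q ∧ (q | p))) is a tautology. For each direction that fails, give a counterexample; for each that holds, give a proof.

(→) Assume the antecedent. If q is true, the consequent reduces to true regardless of the other variables. If q is false, the antecedent cannot hold. Either way the consequent holds.

(←) Assume the antecedent. If q is true, the consequent reduces to true regardless of the other variables. If q is false, the antecedent cannot hold. Either way the consequent holds.

Equivalent; both directions hold.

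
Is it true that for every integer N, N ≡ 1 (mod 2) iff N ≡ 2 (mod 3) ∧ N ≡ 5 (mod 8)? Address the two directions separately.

Only the converse holds.

[⇒] This fails: N = 1 gives 1 ≡ 1 (mod 2) but 1 ≡ 1 (mod 3), so the conjunction on the right does not hold.

[⇐] Conversely, if N ≡ 2 (mod 3) and N ≡ 5 (mod 8), then by the Chinese remainder theorem N ≡ 5 (mod 24). Since 5 ≡ 1 (mod 2) and 2 ∣ 24, we get N ≡ 1 (mod 2).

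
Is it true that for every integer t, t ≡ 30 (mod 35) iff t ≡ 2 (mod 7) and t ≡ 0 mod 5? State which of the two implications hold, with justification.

The biconditional holds.

(⟸) If t ≡ 2 (mod 7) and t ≡ 0 (mod 5), then by the Chinese remainder theorem t ≡ 30 (mod 35). This is exactly t ≡ 30 (mod 35).

(⟹) Suppose t ≡ 30 (mod 35); write t = 35j + 30. Since 7 ∣ 35, reducing mod 7 gives t ≡ 30 ≡ 2 (mod 7); since 5 ∣ 35, reducing mod 5 gives t ≡ 30 ≡ 0 (mod 5).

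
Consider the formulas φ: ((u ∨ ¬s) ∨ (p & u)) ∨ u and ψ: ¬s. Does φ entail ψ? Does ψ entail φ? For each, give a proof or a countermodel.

The forward direction fails; the converse holds.

Forward direction. This fails. Under p = F, u = T, s = T, the left side is true but the right side is false.

Converse. Assume the antecedent. If p is true, the antecedent forces (p = T, u = F, s = F) or (p = T, u = T, s = F), and ((u ∨ ¬s) ∨ (p & u)) ∨ u holds there. If p is false, the antecedent forces (p = F, u = F, s = F) or (p = F, u = T, s = F), and ((u ∨ ¬s) ∨ (p & u)) ∨ u holds there. Either way ((u ∨ ¬s) ∨ (p & u)) ∨ u holds.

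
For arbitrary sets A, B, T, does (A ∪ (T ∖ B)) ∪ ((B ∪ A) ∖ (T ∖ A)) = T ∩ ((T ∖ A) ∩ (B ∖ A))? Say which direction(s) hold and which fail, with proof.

Neither inclusion holds.

(⊆) This inclusion fails. Take A = {1}, B = ∅, T = ∅; then 1 ∈ (A ∪ (T ∖ B)) ∪ ((B ∪ A) ∖ (T ∖ A)) but 1 ∉ T ∩ ((T ∖ A) ∩ (B ∖ A)).

(⊇) This inclusion fails. Take A = ∅, B = {1}, T = {1}; then 1 ∈ T ∩ ((T ∖ A) ∩ (B ∖ A)) but 1 ∉ (A ∪ (T ∖ B)) ∪ ((B ∪ A) ∖ (T ∖ A)).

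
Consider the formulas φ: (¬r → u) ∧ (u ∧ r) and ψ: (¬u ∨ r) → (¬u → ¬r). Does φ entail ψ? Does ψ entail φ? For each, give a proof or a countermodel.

(⇒) Assume the antecedent. If r is true, the antecedent forces (r = T, u = T), and (¬u ∨ r) → (¬u → ¬r) holds there. If r is false, the antecedent cannot hold. Either way (¬u ∨ r) → (¬u → ¬r) holds.

(⇐) This fails. Under r = F, u = F, the left side is false but the right side is true.

Only the forward direction holds.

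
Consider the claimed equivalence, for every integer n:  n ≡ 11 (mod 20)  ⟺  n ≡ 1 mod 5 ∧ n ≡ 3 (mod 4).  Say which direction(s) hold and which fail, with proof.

(⇐) If n ≡ 1 (mod 5) and n ≡ 3 (mod 4), then by the Chinese remainder theorem n ≡ 11 (mod 20). This is exactly n ≡ 11 (mod 20).

(⇒) Suppose n ≡ 11 (mod 20); write n = 20j + 11. Since 5 ∣ 20, reducing mod 5 gives n ≡ 11 ≡ 1 (mod 5); since 4 ∣ 20, reducing mod 4 gives n ≡ 11 ≡ 3 (mod 4).

Equivalent; both directions hold.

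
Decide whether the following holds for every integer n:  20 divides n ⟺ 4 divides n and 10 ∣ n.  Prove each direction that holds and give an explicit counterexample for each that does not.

Equivalent; both directions hold.

[⇐] Suppose 4 ∣ n and 10 ∣ n. Any common multiple of 4 and 10 is a multiple of their lcm; here lcm(4, 10) = 4·10/gcd(4, 10) = 40/2 = 20, so 20 ∣ n.

[⇒] If 20 ∣ n, write n = 20q. Since 20 = 5·4, n = 4·(5q), so 4 ∣ n; and since 20 = 2·10, n = 10·(2q), so 10 ∣ n.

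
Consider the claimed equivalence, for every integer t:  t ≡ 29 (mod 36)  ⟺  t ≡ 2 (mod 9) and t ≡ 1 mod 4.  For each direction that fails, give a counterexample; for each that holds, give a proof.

(⟹) Suppose t ≡ 29 (mod 36); write t = 36j + 29. Since 9 ∣ 36, reducing mod 9 gives t ≡ 29 ≡ 2 (mod 9); since 4 ∣ 36, reducing mod 4 gives t ≡ 29 ≡ 1 (mod 4).

(⟸) Conversely, if t ≡ 2 (mod 9) and t ≡ 1 (mod 4), then by the Chinese remainder theorem t ≡ 29 (mod 36). This is exactly t ≡ 29 (mod 36).

Both implications hold.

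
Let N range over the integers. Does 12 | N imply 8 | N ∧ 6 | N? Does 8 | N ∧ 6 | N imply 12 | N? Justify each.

Only the reverse direction holds.

[⇒] This fails: take N = 12. Certainly 12 ∣ 12, but 8 ∤ 12.

[⇐] Suppose 8 ∣ N and 6 ∣ N. Any common multiple of 8 and 6 is a multiple of their lcm; here lcm(8, 6) = 8·6/gcd(8, 6) = 48/2 = 24, so 24 ∣ N. Since 12 ∣ 24, it follows that 12 ∣ N.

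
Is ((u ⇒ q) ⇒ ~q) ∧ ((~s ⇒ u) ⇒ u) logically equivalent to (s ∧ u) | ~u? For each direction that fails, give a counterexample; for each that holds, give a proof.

Both directions fail.

(⟹) This fails. Under q = F, s = F, u = T, the left side is true but the right side is false.

(⟸) This fails. Under q = T, s = F, u = F, the left side is false but the right side is true.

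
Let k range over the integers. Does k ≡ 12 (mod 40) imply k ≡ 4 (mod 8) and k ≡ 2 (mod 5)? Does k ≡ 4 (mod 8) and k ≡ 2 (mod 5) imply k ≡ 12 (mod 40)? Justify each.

(⟹) Suppose k ≡ 12 (mod 40); write k = 40j + 12. Since 8 ∣ 40, reducing mod 8 gives k ≡ 12 ≡ 4 (mod 8); since 5 ∣ 40, reducing mod 5 gives k ≡ 12 ≡ 2 (mod 5).

(⟸) Conversely, if k ≡ 4 (mod 8) and k ≡ 2 (mod 5), then by the Chinese remainder theorem k ≡ 12 (mod 40). This is exactly k ≡ 12 (mod 40).

Both directions hold; the statement is true.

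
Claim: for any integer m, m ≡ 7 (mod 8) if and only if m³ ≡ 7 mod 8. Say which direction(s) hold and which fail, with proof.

(⟸) For the converse, argue contrapositively. If m ≢ 7 (mod 8), then m is congruent to one of 0, 1, 2, 3, 4, 5, 6 modulo 8, and these give m³ ≡ 0, 1, 0, 3, 0, 5, 0 respectively — never 7.

(⟹) Suppose m ≡ 7 (mod 8). Write m = 8j + 7. Then (8j + 7)³ = 512j³ + 1344j² + 1176j + 343 = 8(64j³ + 168j² + 147j + 42) + 7, so m³ ≡ 7 (mod 8).

Both directions hold; the statement is true.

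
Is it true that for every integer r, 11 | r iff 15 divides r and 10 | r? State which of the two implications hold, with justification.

[⇒] This fails: take r = 11. Certainly 11 ∣ 11, but 15 ∤ 11.

[⇐] This fails: take r = 30. Both 15 ∣ 30 and 10 ∣ 30, yet 30 is not a multiple of 11 (since 30 = 2·11 + 8), so 11 ∤ 30.

Neither implication holds.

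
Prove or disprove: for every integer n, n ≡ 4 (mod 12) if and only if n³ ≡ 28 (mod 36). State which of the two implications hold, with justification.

(⇒) holds; (⇐) fails.

[⇒] Suppose n ≡ 4 (mod 12). Working modulo 36, n ∈ {4, 16, 28}; for each such r, r³ ≡ 28 (mod 36).

[⇐] This fails: take n = 10. Then 10³ = 1000 ≡ 28 (mod 36), yet 10 ≡ 10 (mod 12), not 4.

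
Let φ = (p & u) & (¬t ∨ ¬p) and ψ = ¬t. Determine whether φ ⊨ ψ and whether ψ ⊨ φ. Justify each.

(⟸) This fails. Under t = F, u = F, p = F, the left side is false but the right side is true.

(⟹) Assume the antecedent. If t is true, the antecedent cannot hold. If t is false, ¬t reduces to true regardless of the other variables. Either way ¬t holds.

The forward direction holds; the converse fails.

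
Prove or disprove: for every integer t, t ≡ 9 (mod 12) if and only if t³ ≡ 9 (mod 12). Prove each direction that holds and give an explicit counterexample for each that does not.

[⇒] Suppose t ≡ 9 (mod 12). Write t = 12j + 9. Then (12j + 9)³ = 1728j³ + 3888j² + 2916j + 729 = 12(144j³ + 324j² + 243j + 60) + 9, so t³ ≡ 9 (mod 12).

[⇐] Conversely, suppose t³ ≡ 9 (mod 12). The only residue r in {0, …, 11} with r³ ≡ 9 (mod 12) is r = 9, so t ≡ 9 (mod 12).

Equivalent; both directions hold.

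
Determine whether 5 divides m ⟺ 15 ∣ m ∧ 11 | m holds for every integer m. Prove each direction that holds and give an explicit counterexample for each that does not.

(⇒) fails; (⇐) holds.

(←) Suppose 15 ∣ m and 11 ∣ m. Any common multiple of 15 and 11 is a multiple of their lcm; here gcd(15, 11) = 1, so lcm(15, 11) = 15·11 = 165, so 165 ∣ m. Since 5 ∣ 165, it follows that 5 ∣ m.

(→) This fails: take m = 5. Certainly 5 ∣ 5, but 15 ∤ 5.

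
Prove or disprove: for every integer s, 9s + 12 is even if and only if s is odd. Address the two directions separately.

Neither implication holds.

Forward direction. This fails: s = 2 gives 9s + 12 = 30, which is even, but 2 is even, not odd.

Converse. This also fails: s = 3 is odd, but 9s + 12 = 39 is odd, not even.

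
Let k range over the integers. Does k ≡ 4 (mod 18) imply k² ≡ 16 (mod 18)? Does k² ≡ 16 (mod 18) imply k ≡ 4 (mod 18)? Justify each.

Only the forward direction holds.

(⇒) Suppose k ≡ 4 (mod 18). Write k = 18j + 4. Then (18j + 4)² = 324j² + 144j + 16 = 18(18j² + 8j) + 16, so k² ≡ 16 (mod 18).

(⇐) This fails: take k = 14. Then 14² = 196 ≡ 16 (mod 18), yet 14 ≡ 14 (mod 18), not 4.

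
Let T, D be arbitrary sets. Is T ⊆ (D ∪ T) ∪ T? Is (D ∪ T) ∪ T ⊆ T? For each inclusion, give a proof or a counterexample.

(⟹) Let x ∈ T. Then either x ∈ T and x ∉ D; or x ∈ T ∩ D. In each case x ∈ (D ∪ T) ∪ T, so T ⊆ (D ∪ T) ∪ T.

(⟸) This inclusion fails. Take T = ∅, D = {1}; then 1 ∈ (D ∪ T) ∪ T but 1 ∉ T.

The sets are not equal: only the forward inclusion holds.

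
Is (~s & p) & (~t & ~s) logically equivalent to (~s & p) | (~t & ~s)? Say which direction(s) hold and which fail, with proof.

[⇐] This fails. Under p = F, t = F, s = F, the left side is false but the right side is true.

[⇒] Assume the antecedent. If p is true, the antecedent forces (p = T, t = F, s = F), and (~s & p) | (~t & ~s) holds there. If p is false, the antecedent cannot hold. Either way (~s & p) | (~t & ~s) holds.

Only the forward implication holds.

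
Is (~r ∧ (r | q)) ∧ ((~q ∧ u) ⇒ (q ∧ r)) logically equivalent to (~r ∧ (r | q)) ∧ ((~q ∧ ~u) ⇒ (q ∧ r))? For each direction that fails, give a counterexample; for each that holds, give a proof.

Both implications hold.

(⇐) Assume the antecedent. If u is true, the antecedent forces (u = T, r = F, q = T), and the consequent holds there. If u is false, the antecedent forces (u = F, r = F, q = T), and the consequent holds there. Either way the consequent holds.

(⇒) Assume the antecedent. If u is true, the antecedent forces (u = T, r = F, q = T), and the consequent holds there. If u is false, the antecedent forces (u = F, r = F, q = T), and the consequent holds there. Either way the consequent holds.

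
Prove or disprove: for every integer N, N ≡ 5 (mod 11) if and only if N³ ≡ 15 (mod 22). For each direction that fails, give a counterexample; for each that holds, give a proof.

(→) This fails: take N = 16. Then 16 ≡ 5 (mod 11), but 16³ = 4096 ≡ 4 (mod 22), not 15.

(←) Conversely, the residues r modulo 22 with r³ ≡ 15 (mod 22) are exactly {5}, and each is ≡ 5 (mod 11).

Only the reverse direction holds.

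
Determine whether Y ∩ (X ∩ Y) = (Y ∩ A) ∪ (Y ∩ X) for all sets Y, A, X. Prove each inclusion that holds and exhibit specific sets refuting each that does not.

Only the forward inclusion holds.

(⟹) Let x ∈ Y ∩ (X ∩ Y). Then either x ∈ Y ∩ X and x ∉ A; or x ∈ Y ∩ A ∩ X. In each case x ∈ (Y ∩ A) ∪ (Y ∩ X), so Y ∩ (X ∩ Y) ⊆ (Y ∩ A) ∪ (Y ∩ X).

(⟸) This inclusion fails. Take Y = {1}, A = {1}, X = ∅; then 1 ∈ (Y ∩ A) ∪ (Y ∩ X) but 1 ∉ Y ∩ (X ∩ Y).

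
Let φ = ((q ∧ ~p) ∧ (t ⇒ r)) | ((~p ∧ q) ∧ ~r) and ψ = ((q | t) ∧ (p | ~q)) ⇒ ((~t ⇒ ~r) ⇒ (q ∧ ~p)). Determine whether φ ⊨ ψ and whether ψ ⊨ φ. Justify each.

Converse. This fails. Under p = F, q = F, t = F, r = F, the left side is false but the right side is true.

Forward direction. Assume the antecedent. If t is true, the antecedent forces (p = F, q = T, t = T, r = F) or (p = F, q = T, t = T, r = T), and the consequent holds there. If t is false, the antecedent forces (p = F, q = T, t = F, r = F) or (p = F, q = T, t = F, r = T), and the consequent holds there. Either way the consequent holds.

(⇒) holds; (⇐) fails.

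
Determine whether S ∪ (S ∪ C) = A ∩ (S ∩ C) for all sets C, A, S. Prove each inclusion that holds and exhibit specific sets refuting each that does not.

(⟸) Let x ∈ A ∩ (S ∩ C). Then x ∈ C ∩ A ∩ S, from which x ∈ S ∪ (S ∪ C).

(⟹) This inclusion fails. Take C = {1}, A = ∅, S = ∅; then 1 ∈ S ∪ (S ∪ C) but 1 ∉ A ∩ (S ∩ C).

(⊆) fails; (⊇) holds.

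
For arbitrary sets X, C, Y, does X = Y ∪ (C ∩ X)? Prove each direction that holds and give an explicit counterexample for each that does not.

Forward inclusion. This inclusion fails. Take X = {1}, C = ∅, Y = ∅; then 1 ∈ X but 1 ∉ Y ∪ (C ∩ X).

Reverse inclusion. This inclusion fails. Take X = ∅, C = ∅, Y = {1}; then 1 ∈ Y ∪ (C ∩ X) but 1 ∉ X.

Both inclusions fail.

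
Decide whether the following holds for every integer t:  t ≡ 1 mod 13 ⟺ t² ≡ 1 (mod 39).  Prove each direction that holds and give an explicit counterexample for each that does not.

Neither implication holds.

(⟹) This fails: take t = 27. Then 27 ≡ 1 (mod 13), but 27² = 729 ≡ 27 (mod 39), not 1.

(⟸) This fails: take t = 25. Then 25² = 625 ≡ 1 (mod 39), yet 25 ≡ 12 (mod 13), not 1.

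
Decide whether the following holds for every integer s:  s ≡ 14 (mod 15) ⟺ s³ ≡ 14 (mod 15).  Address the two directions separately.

Both implications hold.

[⇒] Suppose s ≡ 14 (mod 15). Write s = 15j + 14. Then (15j + 14)³ = 3375j³ + 9450j² + 8820j + 2744 = 15(225j³ + 630j² + 588j + 182) + 14, so s³ ≡ 14 (mod 15).

[⇐] Conversely, suppose s³ ≡ 14 (mod 15). The only residue r in {0, …, 14} with r³ ≡ 14 (mod 15) is r = 14, so s ≡ 14 (mod 15).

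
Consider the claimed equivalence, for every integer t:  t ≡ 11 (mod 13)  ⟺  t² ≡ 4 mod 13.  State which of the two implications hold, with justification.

(⇒) holds; (⇐) fails.

(⟹) Suppose t ≡ 11 (mod 13). Write t = 13j + 11. Then (13j + 11)² = 169j² + 286j + 121 = 13(13j² + 22j + 9) + 4, so t² ≡ 4 (mod 13).

(⟸) This fails: take t = 2. Then 2² = 4 ≡ 4 (mod 13), yet 2 ≡ 2 (mod 13), not 11.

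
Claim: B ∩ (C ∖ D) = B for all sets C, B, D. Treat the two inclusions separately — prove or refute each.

(⟹) Let x ∈ B ∩ (C ∖ D). Then x ∈ C ∩ B and x ∉ D, from which x ∈ B.

(⟸) This inclusion fails. Take C = ∅, B = {1}, D = ∅; then 1 ∈ B but 1 ∉ B ∩ (C ∖ D).

The sets are not equal: only the forward inclusion holds.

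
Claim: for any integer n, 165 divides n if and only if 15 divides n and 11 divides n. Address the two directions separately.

Both directions hold; the statement is true.

(⟹) If 165 ∣ n, write n = 165q. Since 165 = 11·15, n = 15·(11q), so 15 ∣ n; and since 165 = 15·11, n = 11·(15q), so 11 ∣ n.

(⟸) Suppose 15 ∣ n and 11 ∣ n. Any common multiple of 15 and 11 is a multiple of their lcm; here gcd(15, 11) = 1, so lcm(15, 11) = 15·11 = 165, so 165 ∣ n.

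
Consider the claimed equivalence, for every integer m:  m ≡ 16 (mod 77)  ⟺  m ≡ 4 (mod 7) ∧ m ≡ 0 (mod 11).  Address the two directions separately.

[⇒] This fails: m = 16 gives 16 ≡ 16 (mod 77) but 16 ≡ 2 (mod 7), so the conjunction on the right does not hold.

[⇐] This fails: m = 11 satisfies both congruences on the right (11 ≡ 4 mod 7 and 11 ≡ 0 mod 11) yet 11 ≡ 11 (mod 77), not 16.

(⇒) fails and (⇐) fails.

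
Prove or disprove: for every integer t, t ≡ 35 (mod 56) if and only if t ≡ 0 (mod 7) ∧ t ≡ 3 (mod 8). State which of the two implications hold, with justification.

(→) Suppose t ≡ 35 (mod 56); write t = 56j + 35. Since 7 ∣ 56, reducing mod 7 gives t ≡ 35 ≡ 0 (mod 7); since 8 ∣ 56, reducing mod 8 gives t ≡ 35 ≡ 3 (mod 8).

(←) Conversely, if t ≡ 0 (mod 7) and t ≡ 3 (mod 8), then by the Chinese remainder theorem t ≡ 35 (mod 56). This is exactly t ≡ 35 (mod 56).

Both implications hold.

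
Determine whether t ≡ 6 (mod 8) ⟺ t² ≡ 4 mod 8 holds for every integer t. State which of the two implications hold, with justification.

(⇒) holds; (⇐) fails.

Forward direction. Suppose t ≡ 6 (mod 8). Write t = 8j + 6. Then (8j + 6)² = 64j² + 96j + 36 = 8(8j² + 12j + 4) + 4, so t² ≡ 4 (mod 8).

Converse. This fails: take t = 2. Then 2² = 4 ≡ 4 (mod 8), yet 2 ≡ 2 (mod 8), not 6.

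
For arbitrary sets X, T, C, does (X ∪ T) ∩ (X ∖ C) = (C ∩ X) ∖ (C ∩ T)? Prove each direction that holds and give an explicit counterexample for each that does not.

Both inclusions fail.

(⊆) This inclusion fails. Take X = {1}, T = ∅, C = ∅; then 1 ∈ (X ∪ T) ∩ (X ∖ C) but 1 ∉ (C ∩ X) ∖ (C ∩ T).

(⊇) This inclusion fails. Take X = {1}, T = ∅, C = {1}; then 1 ∈ (C ∩ X) ∖ (C ∩ T) but 1 ∉ (X ∪ T) ∩ (X ∖ C).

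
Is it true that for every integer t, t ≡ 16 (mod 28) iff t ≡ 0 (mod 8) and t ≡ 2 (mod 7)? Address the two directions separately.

The forward direction fails; the converse holds.

(→) This fails: t = 44 gives 44 ≡ 16 (mod 28) but 44 ≡ 4 (mod 8), so the conjunction on the right does not hold.

(←) Conversely, if t ≡ 0 (mod 8) and t ≡ 2 (mod 7), then by the Chinese remainder theorem t ≡ 16 (mod 56). Since 16 ≡ 16 (mod 28) and 28 ∣ 56, we get t ≡ 16 (mod 28).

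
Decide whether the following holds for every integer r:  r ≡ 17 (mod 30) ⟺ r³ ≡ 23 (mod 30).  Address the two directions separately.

Forward direction. Suppose r ≡ 17 (mod 30). Write r = 30j + 17. Then (30j + 17)³ = 27000j³ + 45900j² + 26010j + 4913 = 30(900j³ + 1530j² + 867j + 163) + 23, so r³ ≡ 23 (mod 30).

Converse. Suppose r³ ≡ 23 (mod 30). The only residue r in {0, …, 29} with r³ ≡ 23 (mod 30) is r = 17, so r ≡ 17 (mod 30).

Both directions hold.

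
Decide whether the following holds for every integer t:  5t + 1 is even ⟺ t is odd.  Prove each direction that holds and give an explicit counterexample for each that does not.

Both directions hold; the statement is true.

Forward direction. Suppose 5t + 1 is even. Since 5 is odd, 5t and t have the same parity, so 5t + 1 ≡ t + 1 (mod 2). As 1 is odd, 5t + 1 is even exactly when t is odd. Thus t is odd.

Converse. Suppose t is odd; write t = 2j + 1. Then 5t + 1 = 5·(2j + 1) + 1 = 2·5j + 6, which is even.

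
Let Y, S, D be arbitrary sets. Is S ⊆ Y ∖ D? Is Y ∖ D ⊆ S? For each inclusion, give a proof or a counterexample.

(⊆) fails and (⊇) fails.

(⊆) This inclusion fails. Take Y = ∅, S = {1}, D = ∅; then 1 ∈ S but 1 ∉ Y ∖ D.

(⊇) This inclusion fails. Take Y = {1}, S = ∅, D = ∅; then 1 ∈ Y ∖ D but 1 ∉ S.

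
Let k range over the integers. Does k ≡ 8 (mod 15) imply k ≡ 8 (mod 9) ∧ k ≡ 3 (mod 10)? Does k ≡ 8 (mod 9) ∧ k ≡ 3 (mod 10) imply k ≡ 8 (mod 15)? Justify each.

Only the converse holds.

Forward direction. This fails: k = 68 gives 68 ≡ 8 (mod 15) but 68 ≡ 5 (mod 9), so the conjunction on the right does not hold.

Converse. If k ≡ 8 (mod 9) and k ≡ 3 (mod 10), then by the Chinese remainder theorem k ≡ 53 (mod 90). Since 53 ≡ 8 (mod 15) and 15 ∣ 90, we get k ≡ 8 (mod 15).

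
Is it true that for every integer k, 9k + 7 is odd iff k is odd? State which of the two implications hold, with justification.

Both directions fail.

[⇒] This fails: k = 2 gives 9k + 7 = 25, which is odd, but 2 is even, not odd.

[⇐] This also fails: k = 5 is odd, but 9k + 7 = 52 is even, not odd.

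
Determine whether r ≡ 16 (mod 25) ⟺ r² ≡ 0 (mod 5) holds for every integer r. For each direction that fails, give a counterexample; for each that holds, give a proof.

[⇒] This fails: take r = 16. Then 16 ≡ 16 (mod 25), but 16² = 256 ≡ 1 (mod 5), not 0.

[⇐] This fails: take r = 0. Then 0² = 0 ≡ 0 (mod 5), yet 0 ≡ 0 (mod 25), not 16.

Neither implication holds.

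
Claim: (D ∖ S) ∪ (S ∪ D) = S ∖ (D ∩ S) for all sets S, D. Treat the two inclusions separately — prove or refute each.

Forward inclusion. This inclusion fails. Take S = ∅, D = {1}; then 1 ∈ (D ∖ S) ∪ (S ∪ D) but 1 ∉ S ∖ (D ∩ S).

Reverse inclusion. Let x ∈ S ∖ (D ∩ S). Then x ∈ S and x ∉ D, from which x ∈ (D ∖ S) ∪ (S ∪ D).

Only the reverse inclusion holds.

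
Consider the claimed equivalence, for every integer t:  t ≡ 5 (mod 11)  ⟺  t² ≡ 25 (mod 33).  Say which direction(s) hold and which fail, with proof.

[⇒] This fails: take t = 27. Then 27 ≡ 5 (mod 11), but 27² = 729 ≡ 3 (mod 33), not 25.

[⇐] This fails: take t = 17. Then 17² = 289 ≡ 25 (mod 33), yet 17 ≡ 6 (mod 11), not 5.

Neither implication holds.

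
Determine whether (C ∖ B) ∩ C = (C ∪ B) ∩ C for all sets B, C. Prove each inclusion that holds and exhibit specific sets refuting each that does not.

Only the forward inclusion holds.

Reverse inclusion. This inclusion fails. Take B = {1}, C = {1}; then 1 ∈ (C ∪ B) ∩ C but 1 ∉ (C ∖ B) ∩ C.

Forward inclusion. Let x ∈ (C ∖ B) ∩ C. Then x ∈ C and x ∉ B, from which x ∈ (C ∪ B) ∩ C.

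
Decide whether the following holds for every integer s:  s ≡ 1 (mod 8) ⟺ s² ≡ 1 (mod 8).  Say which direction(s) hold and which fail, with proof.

(⇒) holds; (⇐) fails.

(←) This fails: take s = 3. Then 3² = 9 ≡ 1 (mod 8), yet 3 ≡ 3 (mod 8), not 1.

(→) Suppose s ≡ 1 (mod 8). Write s = 8j + 1. Then (8j + 1)² = 64j² + 16j + 1 = 8(8j² + 2j) + 1, so s² ≡ 1 (mod 8).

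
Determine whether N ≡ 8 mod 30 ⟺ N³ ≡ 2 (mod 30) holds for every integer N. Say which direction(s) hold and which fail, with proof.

(⇒) Suppose N ≡ 8 mod 30. Write N = 30j + 8. Then (30j + 8)³ = 27000j³ + 21600j² + 5760j + 512 = 30(900j³ + 720j² + 192j + 17) + 2, so N³ ≡ 2 (mod 30).

(⇐) Conversely, suppose N³ ≡ 2 (mod 30). The only residue r in {0, …, 29} with r³ ≡ 2 (mod 30) is r = 8, so N ≡ 8 (mod 30).

The biconditional holds.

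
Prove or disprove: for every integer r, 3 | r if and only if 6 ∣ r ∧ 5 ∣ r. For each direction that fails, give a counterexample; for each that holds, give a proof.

(⇒) This fails: take r = 3. Certainly 3 ∣ 3, but 6 ∤ 3.

(⇐) Suppose 6 ∣ r and 5 ∣ r. Any common multiple of 6 and 5 is a multiple of their lcm; here gcd(6, 5) = 1, so lcm(6, 5) = 6·5 = 30, so 30 ∣ r. Since 3 ∣ 30, it follows that 3 ∣ r.

The forward direction fails; the converse holds.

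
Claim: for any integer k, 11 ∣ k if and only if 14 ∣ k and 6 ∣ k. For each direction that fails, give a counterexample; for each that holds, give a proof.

(→) This fails: take k = 11. Certainly 11 ∣ 11, but 14 ∤ 11.

(←) This fails: take k = 42. Both 14 ∣ 42 and 6 ∣ 42, yet 42 is not a multiple of 11 (since 42 = 3·11 + 9), so 11 ∤ 42.

Neither implication holds.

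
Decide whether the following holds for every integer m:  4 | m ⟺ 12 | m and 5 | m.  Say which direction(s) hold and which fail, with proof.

(⇒) This fails: take m = 4. Certainly 4 ∣ 4, but 12 ∤ 4.

(⇐) Suppose 12 ∣ m and 5 ∣ m. Any common multiple of 12 and 5 is a multiple of their lcm; here gcd(12, 5) = 1, so lcm(12, 5) = 12·5 = 60, so 60 ∣ m. Since 4 ∣ 60, it follows that 4 ∣ m.

Only the converse holds.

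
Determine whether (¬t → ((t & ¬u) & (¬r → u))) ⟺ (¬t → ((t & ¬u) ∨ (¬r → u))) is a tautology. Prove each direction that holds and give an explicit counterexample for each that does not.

Converse. This fails. Under t = F, u = T, r = F, the left side is false but the right side is true.

Forward direction. Assume the antecedent. If t is true, ¬t → ((t & ¬u) ∨ (¬r → u)) reduces to true regardless of the other variables. If t is false, the antecedent cannot hold. Either way ¬t → ((t & ¬u) ∨ (¬r → u)) holds.

Not equivalent: only (⇒) holds.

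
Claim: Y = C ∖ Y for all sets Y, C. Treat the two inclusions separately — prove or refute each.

(⟹) This inclusion fails. Take Y = {1}, C = ∅; then 1 ∈ Y but 1 ∉ C ∖ Y.

(⟸) This inclusion fails. Take Y = ∅, C = {1}; then 1 ∈ C ∖ Y but 1 ∉ Y.

(⊆) fails and (⊇) fails.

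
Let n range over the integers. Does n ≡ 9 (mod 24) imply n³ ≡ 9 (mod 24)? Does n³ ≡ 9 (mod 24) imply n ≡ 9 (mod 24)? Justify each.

Both directions hold.

(⟸) Suppose n³ ≡ 9 (mod 24). The only residue r in {0, …, 23} with r³ ≡ 9 (mod 24) is r = 9, so n ≡ 9 (mod 24).

(⟹) Suppose n ≡ 9 (mod 24). Write n = 24j + 9. Then (24j + 9)³ = 13824j³ + 15552j² + 5832j + 729 = 24(576j³ + 648j² + 243j + 30) + 9, so n³ ≡ 9 (mod 24).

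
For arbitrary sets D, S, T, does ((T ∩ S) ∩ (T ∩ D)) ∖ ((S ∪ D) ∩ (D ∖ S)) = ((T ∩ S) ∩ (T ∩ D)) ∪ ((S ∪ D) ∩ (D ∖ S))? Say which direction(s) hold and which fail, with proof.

Forward inclusion. Let x ∈ ((T ∩ S) ∩ (T ∩ D)) ∖ ((S ∪ D) ∩ (D ∖ S)). Then x ∈ D ∩ S ∩ T, from which x ∈ ((T ∩ S) ∩ (T ∩ D)) ∪ ((S ∪ D) ∩ (D ∖ S)).

Reverse inclusion. This inclusion fails. Take D = {1}, S = ∅, T = ∅; then 1 ∈ ((T ∩ S) ∩ (T ∩ D)) ∪ ((S ∪ D) ∩ (D ∖ S)) but 1 ∉ ((T ∩ S) ∩ (T ∩ D)) ∖ ((S ∪ D) ∩ (D ∖ S)).

Only the forward inclusion holds.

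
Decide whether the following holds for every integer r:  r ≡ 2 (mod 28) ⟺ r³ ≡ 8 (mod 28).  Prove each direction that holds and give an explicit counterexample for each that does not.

(←) This fails: take r = 4. Then 4³ = 64 ≡ 8 (mod 28), yet 4 ≡ 4 (mod 28), not 2.

(→) Suppose r ≡ 2 (mod 28). Write r = 28j + 2. Then (28j + 2)³ = 21952j³ + 4704j² + 336j + 8 = 28(784j³ + 168j² + 12j) + 8, so r³ ≡ 8 (mod 28).

Only the forward implication holds.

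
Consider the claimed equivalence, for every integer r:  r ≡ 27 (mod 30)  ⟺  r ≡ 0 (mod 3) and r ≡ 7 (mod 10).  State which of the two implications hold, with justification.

Both directions hold.

(→) Suppose r ≡ 27 (mod 30); write r = 30j + 27. Since 3 ∣ 30, reducing mod 3 gives r ≡ 27 ≡ 0 (mod 3); since 10 ∣ 30, reducing mod 10 gives r ≡ 27 ≡ 7 (mod 10).

(←) Conversely, if r ≡ 0 (mod 3) and r ≡ 7 (mod 10), then by the Chinese remainder theorem r ≡ 27 (mod 30). This is exactly r ≡ 27 (mod 30).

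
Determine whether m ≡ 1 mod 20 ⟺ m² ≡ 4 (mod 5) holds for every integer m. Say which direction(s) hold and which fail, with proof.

Neither implication holds.

(⇒) This fails: take m = 1. Then 1 ≡ 1 (mod 20), but 1² = 1 ≡ 1 (mod 5), not 4.

(⇐) This fails: take m = 2. Then 2² = 4 ≡ 4 (mod 5), yet 2 ≡ 2 (mod 20), not 1.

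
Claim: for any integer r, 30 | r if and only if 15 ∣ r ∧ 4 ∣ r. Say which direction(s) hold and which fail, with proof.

(→) This fails: take r = 30. Certainly 30 ∣ 30, but 4 ∤ 30.

(←) Suppose 15 ∣ r and 4 ∣ r. Any common multiple of 15 and 4 is a multiple of their lcm; here gcd(15, 4) = 1, so lcm(15, 4) = 15·4 = 60, so 60 ∣ r. Since 30 ∣ 60, it follows that 30 ∣ r.

Not equivalent: only (⇐) holds.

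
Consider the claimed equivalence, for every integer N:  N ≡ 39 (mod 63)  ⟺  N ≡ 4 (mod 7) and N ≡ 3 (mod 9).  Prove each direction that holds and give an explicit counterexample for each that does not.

[⇐] If N ≡ 4 (mod 7) and N ≡ 3 (mod 9), then by the Chinese remainder theorem N ≡ 39 (mod 63). This is exactly N ≡ 39 (mod 63).

[⇒] Suppose N ≡ 39 (mod 63); write N = 63j + 39. Since 7 ∣ 63, reducing mod 7 gives N ≡ 39 ≡ 4 (mod 7); since 9 ∣ 63, reducing mod 9 gives N ≡ 39 ≡ 3 (mod 9).

Both directions hold.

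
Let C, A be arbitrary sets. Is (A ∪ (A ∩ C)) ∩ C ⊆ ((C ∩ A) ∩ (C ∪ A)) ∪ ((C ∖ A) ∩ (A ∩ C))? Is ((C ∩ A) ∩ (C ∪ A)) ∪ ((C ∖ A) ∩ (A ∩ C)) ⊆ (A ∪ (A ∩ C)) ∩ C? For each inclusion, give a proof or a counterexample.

(⟹) Let x ∈ (A ∪ (A ∩ C)) ∩ C. Then x ∈ C ∩ A, from which x ∈ ((C ∩ A) ∩ (C ∪ A)) ∪ ((C ∖ A) ∩ (A ∩ C)).

(⟸) Let x ∈ ((C ∩ A) ∩ (C ∪ A)) ∪ ((C ∖ A) ∩ (A ∩ C)). Then x ∈ C ∩ A, from which x ∈ (A ∪ (A ∩ C)) ∩ C.

Both inclusions hold; the sets are equal.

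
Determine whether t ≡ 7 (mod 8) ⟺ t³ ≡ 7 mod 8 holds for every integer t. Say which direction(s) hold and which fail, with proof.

Both directions hold.

(⇒) Suppose t ≡ 7 (mod 8). Write t = 8j + 7. Then (8j + 7)³ = 512j³ + 1344j² + 1176j + 343 = 8(64j³ + 168j² + 147j + 42) + 7, so t³ ≡ 7 (mod 8).

(⇐) Conversely, suppose t³ ≡ 7 (mod 8). The only residue r in {0, …, 7} with r³ ≡ 7 (mod 8) is r = 7, so t ≡ 7 (mod 8).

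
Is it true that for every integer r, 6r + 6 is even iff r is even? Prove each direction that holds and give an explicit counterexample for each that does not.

The forward direction fails; the converse holds.

(⟹) This fails: take r = 1. Then 6r + 6 = 12, which is even, yet r = 1 is odd, not even.

(⟸) Suppose r is even. Since 6 is even, 6r is even for every r, so 6r + 6 has the same parity as 6, which is even. Hence 6r + 6 is even.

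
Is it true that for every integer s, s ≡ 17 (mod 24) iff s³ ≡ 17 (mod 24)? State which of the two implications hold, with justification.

Both directions hold; the statement is true.

(⟹) Suppose s ≡ 17 (mod 24). Write s = 24j + 17. Then (24j + 17)³ = 13824j³ + 29376j² + 20808j + 4913 = 24(576j³ + 1224j² + 867j + 204) + 17, so s³ ≡ 17 (mod 24).

(⟸) Conversely, suppose s³ ≡ 17 (mod 24). The only residue r in {0, …, 23} with r³ ≡ 17 (mod 24) is r = 17, so s ≡ 17 (mod 24).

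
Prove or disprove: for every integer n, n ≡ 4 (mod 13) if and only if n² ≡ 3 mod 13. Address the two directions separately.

[⇒] Suppose n ≡ 4 (mod 13). Write n = 13j + 4. Then (13j + 4)² = 169j² + 104j + 16 = 13(13j² + 8j + 1) + 3, so n² ≡ 3 (mod 13).

[⇐] This fails: take n = 9. Then 9² = 81 ≡ 3 (mod 13), yet 9 ≡ 9 (mod 13), not 4.

The forward direction holds; the converse fails.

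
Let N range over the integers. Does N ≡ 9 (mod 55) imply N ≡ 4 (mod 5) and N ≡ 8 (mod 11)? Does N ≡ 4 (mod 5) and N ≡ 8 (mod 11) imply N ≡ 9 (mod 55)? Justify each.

(→) This fails: N = 9 gives 9 ≡ 9 (mod 55) but 9 ≡ 9 (mod 11), so the conjunction on the right does not hold.

(←) This fails: N = 19 satisfies both congruences on the right (19 ≡ 4 mod 5 and 19 ≡ 8 mod 11) yet 19 ≡ 19 (mod 55), not 9.

Neither implication holds.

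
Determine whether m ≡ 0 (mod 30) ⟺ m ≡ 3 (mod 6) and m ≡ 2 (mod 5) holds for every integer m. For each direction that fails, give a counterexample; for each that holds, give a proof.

Forward direction. This fails: m = 0 gives 0 ≡ 0 (mod 30) but 0 ≡ 0 (mod 6), so the conjunction on the right does not hold.

Converse. This fails: m = 27 satisfies both congruences on the right (27 ≡ 3 mod 6 and 27 ≡ 2 mod 5) yet 27 ≡ 27 (mod 30), not 0.

(⇒) fails and (⇐) fails.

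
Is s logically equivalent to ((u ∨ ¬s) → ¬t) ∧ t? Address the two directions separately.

[⇐] Assume the antecedent. If t is true, the antecedent forces (t = T, u = F, s = T), and s holds there. If t is false, the antecedent cannot hold. Either way s holds.

[⇒] This fails. Under t = F, u = F, s = T, the left side is true but the right side is false.

The forward direction fails; the converse holds.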